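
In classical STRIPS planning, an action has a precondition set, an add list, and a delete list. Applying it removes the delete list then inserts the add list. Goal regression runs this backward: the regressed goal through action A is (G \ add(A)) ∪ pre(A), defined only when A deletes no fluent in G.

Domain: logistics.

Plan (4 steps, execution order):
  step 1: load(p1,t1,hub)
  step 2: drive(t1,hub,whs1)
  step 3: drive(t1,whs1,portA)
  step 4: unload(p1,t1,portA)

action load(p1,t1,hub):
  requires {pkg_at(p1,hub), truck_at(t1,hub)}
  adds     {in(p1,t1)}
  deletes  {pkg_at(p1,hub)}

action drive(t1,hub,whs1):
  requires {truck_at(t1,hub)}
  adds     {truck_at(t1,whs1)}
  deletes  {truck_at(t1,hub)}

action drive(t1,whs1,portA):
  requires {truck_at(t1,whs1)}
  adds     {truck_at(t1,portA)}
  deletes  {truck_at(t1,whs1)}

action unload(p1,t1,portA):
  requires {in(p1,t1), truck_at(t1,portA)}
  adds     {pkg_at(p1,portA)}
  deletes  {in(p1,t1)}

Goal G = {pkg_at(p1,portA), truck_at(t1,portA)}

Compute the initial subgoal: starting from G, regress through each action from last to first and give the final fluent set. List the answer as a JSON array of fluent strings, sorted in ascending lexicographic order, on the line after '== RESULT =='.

Regress step by step:
  through step 4 (unload(p1,t1,portA)): drop {pkg_at(p1,portA)}, keep {truck_at(t1,portA)}, require {in(p1,t1), truck_at(t1,portA)}
    → {in(p1,t1), truck_at(t1,portA)}
  through step 3 (drive(t1,whs1,portA)): drop {truck_at(t1,portA)}, keep {in(p1,t1)}, require {truck_at(t1,whs1)}
    → {in(p1,t1), truck_at(t1,whs1)}
  through step 2 (drive(t1,hub,whs1)): drop {truck_at(t1,whs1)}, keep {in(p1,t1)}, require {truck_at(t1,hub)}
    → {in(p1,t1), truck_at(t1,hub)}
  through step 1 (load(p1,t1,hub)): drop {in(p1,t1)}, keep {truck_at(t1,hub)}, require {pkg_at(p1,hub), truck_at(t1,hub)}
    → {pkg_at(p1,hub), truck_at(t1,hub)}

== RESULT ==
["pkg_at(p1,hub)", "truck_at(t1,hub)"]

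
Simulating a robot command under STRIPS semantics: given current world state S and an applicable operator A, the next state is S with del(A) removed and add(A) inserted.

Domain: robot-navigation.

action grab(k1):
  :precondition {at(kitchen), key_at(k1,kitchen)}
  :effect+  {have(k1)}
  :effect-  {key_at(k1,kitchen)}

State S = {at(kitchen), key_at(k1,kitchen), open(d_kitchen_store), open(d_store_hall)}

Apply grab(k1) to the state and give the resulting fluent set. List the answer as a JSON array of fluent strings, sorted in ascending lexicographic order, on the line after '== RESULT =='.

Progress:
  pre ⊆ S: {at(kitchen), key_at(k1,kitchen)} ⊆ S  — applicable
  S \ del = {at(kitchen), open(d_kitchen_store), open(d_store_hall)}
  ∪ add   = {at(kitchen), have(k1), open(d_kitchen_store), open(d_store_hall)}

== RESULT ==
["at(kitchen)", "have(k1)", "open(d_kitchen_store)", "open(d_store_hall)"]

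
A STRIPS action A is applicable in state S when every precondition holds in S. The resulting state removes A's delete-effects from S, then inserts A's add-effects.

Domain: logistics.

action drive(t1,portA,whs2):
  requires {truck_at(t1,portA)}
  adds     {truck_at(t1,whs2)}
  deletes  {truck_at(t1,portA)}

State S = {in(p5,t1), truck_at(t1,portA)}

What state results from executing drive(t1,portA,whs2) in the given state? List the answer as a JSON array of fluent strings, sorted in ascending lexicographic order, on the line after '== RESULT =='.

Progress:
  pre ⊆ S: {truck_at(t1,portA)} ⊆ S  — applicable
  S \ del = {in(p5,t1)}
  ∪ add   = {in(p5,t1), truck_at(t1,whs2)}

== RESULT ==
["in(p5,t1)", "truck_at(t1,whs2)"]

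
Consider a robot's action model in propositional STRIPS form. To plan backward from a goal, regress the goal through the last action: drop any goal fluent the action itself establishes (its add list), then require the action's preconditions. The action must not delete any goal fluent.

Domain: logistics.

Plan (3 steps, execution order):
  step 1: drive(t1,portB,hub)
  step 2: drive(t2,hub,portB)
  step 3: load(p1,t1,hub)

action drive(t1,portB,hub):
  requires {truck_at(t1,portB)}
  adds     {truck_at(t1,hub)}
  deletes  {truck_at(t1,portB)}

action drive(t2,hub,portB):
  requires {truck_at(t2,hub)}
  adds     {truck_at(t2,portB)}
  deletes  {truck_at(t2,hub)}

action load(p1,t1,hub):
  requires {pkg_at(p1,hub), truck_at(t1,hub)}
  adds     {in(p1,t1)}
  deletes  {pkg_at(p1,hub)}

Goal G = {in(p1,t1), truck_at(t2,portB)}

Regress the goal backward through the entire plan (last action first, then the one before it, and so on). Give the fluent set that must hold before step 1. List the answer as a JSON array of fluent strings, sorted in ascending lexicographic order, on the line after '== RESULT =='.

Regress step by step:
  through step 3 (load(p1,t1,hub)): drop {in(p1,t1)}, keep {truck_at(t2,portB)}, require {pkg_at(p1,hub), truck_at(t1,hub)}
    → {pkg_at(p1,hub), truck_at(t1,hub), truck_at(t2,portB)}
  through step 2 (drive(t2,hub,portB)): drop {truck_at(t2,portB)}, keep {pkg_at(p1,hub), truck_at(t1,hub)}, require {truck_at(t2,hub)}
    → {pkg_at(p1,hub), truck_at(t1,hub), truck_at(t2,hub)}
  through step 1 (drive(t1,portB,hub)): drop {truck_at(t1,hub)}, keep {pkg_at(p1,hub), truck_at(t2,hub)}, require {truck_at(t1,portB)}
    → {pkg_at(p1,hub), truck_at(t1,portB), truck_at(t2,hub)}

== RESULT ==
["pkg_at(p1,hub)", "truck_at(t1,portB)", "truck_at(t2,hub)"]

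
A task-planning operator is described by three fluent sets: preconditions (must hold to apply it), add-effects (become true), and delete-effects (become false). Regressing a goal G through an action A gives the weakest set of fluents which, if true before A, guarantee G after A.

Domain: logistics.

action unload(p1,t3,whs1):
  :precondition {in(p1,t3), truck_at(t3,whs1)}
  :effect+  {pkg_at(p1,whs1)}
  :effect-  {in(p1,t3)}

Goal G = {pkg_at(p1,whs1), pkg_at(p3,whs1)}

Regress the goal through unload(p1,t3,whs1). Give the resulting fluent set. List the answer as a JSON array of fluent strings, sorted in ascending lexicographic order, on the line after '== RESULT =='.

Regress:
  G ∩ del = {}  (empty — regression defined)
  G \ add = {pkg_at(p1,whs1), pkg_at(p3,whs1)} \ {pkg_at(p1,whs1)} = {pkg_at(p3,whs1)}
  ∪ pre   = {pkg_at(p3,whs1)} ∪ {in(p1,t3), truck_at(t3,whs1)}
          = {in(p1,t3), pkg_at(p3,whs1), truck_at(t3,whs1)}

== RESULT ==
["in(p1,t3)", "pkg_at(p3,whs1)", "truck_at(t3,whs1)"]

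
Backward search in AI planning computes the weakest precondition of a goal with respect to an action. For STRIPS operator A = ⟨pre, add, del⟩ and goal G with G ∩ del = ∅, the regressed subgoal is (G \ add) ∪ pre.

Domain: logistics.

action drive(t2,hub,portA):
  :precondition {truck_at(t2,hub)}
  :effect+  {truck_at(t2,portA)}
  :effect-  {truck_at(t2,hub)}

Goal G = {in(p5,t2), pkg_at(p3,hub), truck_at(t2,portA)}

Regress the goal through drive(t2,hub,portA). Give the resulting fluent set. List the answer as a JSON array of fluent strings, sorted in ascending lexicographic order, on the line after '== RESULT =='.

Regress:
  G ∩ del = {}  (empty — regression defined)
  G \ add = {in(p5,t2), pkg_at(p3,hub), truck_at(t2,portA)} \ {truck_at(t2,portA)} = {in(p5,t2), pkg_at(p3,hub)}
  ∪ pre   = {in(p5,t2), pkg_at(p3,hub)} ∪ {truck_at(t2,hub)}
          = {in(p5,t2), pkg_at(p3,hub), truck_at(t2,hub)}

== RESULT ==
["in(p5,t2)", "pkg_at(p3,hub)", "truck_at(t2,hub)"]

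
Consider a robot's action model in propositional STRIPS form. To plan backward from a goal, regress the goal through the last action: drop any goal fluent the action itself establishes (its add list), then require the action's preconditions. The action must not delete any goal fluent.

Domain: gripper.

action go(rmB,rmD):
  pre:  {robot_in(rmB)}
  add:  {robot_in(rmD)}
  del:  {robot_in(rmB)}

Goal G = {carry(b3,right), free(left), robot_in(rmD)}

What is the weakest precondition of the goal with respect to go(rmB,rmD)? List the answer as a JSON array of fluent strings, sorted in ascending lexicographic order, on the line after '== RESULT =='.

Compute (G \ add) ∪ pre:
  G ∩ del = {}  (empty — regression defined)
  G \ add = {carry(b3,right), free(left), robot_in(rmD)} \ {robot_in(rmD)} = {carry(b3,right), free(left)}
  ∪ pre   = {carry(b3,right), free(left)} ∪ {robot_in(rmB)}
          = {carry(b3,right), free(left), robot_in(rmB)}

== RESULT ==
["carry(b3,right)", "free(left)", "robot_in(rmB)"]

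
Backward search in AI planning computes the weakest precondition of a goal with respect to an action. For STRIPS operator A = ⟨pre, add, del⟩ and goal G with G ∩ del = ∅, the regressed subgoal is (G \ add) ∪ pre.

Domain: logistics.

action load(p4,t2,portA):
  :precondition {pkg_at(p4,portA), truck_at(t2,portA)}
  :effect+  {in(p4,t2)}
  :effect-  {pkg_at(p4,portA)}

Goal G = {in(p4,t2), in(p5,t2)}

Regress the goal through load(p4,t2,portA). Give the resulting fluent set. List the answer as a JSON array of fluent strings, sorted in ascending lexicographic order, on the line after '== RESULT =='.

Regress:
  G ∩ del = {}  (empty — regression defined)
  G \ add = {in(p4,t2), in(p5,t2)} \ {in(p4,t2)} = {in(p5,t2)}
  ∪ pre   = {in(p5,t2)} ∪ {pkg_at(p4,portA), truck_at(t2,portA)}
          = {in(p5,t2), pkg_at(p4,portA), truck_at(t2,portA)}

== RESULT ==
["in(p5,t2)", "pkg_at(p4,portA)", "truck_at(t2,portA)"]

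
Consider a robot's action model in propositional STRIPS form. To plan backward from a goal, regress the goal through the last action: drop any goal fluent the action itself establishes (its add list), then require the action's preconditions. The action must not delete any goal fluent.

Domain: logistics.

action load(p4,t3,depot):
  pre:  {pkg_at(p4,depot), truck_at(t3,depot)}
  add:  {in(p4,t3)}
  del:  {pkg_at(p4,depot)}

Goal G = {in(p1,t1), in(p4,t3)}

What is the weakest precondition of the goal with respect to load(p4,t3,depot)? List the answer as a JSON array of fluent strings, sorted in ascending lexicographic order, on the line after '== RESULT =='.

Compute (G \ add) ∪ pre:
  G ∩ del = {}  (empty — regression defined)
  G \ add = {in(p1,t1), in(p4,t3)} \ {in(p4,t3)} = {in(p1,t1)}
  ∪ pre   = {in(p1,t1)} ∪ {pkg_at(p4,depot), truck_at(t3,depot)}
          = {in(p1,t1), pkg_at(p4,depot), truck_at(t3,depot)}

== RESULT ==
["in(p1,t1)", "pkg_at(p4,depot)", "truck_at(t3,depot)"]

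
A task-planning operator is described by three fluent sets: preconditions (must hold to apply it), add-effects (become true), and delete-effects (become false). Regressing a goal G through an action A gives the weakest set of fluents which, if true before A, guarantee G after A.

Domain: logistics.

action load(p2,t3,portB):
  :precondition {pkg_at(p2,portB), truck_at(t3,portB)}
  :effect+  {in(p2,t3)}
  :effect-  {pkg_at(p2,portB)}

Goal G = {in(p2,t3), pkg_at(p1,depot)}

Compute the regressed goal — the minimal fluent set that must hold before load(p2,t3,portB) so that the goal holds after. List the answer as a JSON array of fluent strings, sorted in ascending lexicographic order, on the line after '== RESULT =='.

Compute (G \ add) ∪ pre:
  G ∩ del = {}  (empty — regression defined)
  G \ add = {in(p2,t3), pkg_at(p1,depot)} \ {in(p2,t3)} = {pkg_at(p1,depot)}
  ∪ pre   = {pkg_at(p1,depot)} ∪ {pkg_at(p2,portB), truck_at(t3,portB)}
          = {pkg_at(p1,depot), pkg_at(p2,portB), truck_at(t3,portB)}

== RESULT ==
["pkg_at(p1,depot)", "pkg_at(p2,portB)", "truck_at(t3,portB)"]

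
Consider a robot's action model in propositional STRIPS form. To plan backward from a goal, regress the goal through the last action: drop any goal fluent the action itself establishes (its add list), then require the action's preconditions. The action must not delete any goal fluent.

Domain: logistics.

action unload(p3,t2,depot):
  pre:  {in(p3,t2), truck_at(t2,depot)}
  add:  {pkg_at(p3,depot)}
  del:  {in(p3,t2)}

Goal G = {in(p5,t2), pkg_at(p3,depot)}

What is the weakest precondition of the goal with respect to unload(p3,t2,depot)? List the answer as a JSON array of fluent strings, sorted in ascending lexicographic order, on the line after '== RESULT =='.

Regress:
  G ∩ del = {}  (empty — regression defined)
  G \ add = {in(p5,t2), pkg_at(p3,depot)} \ {pkg_at(p3,depot)} = {in(p5,t2)}
  ∪ pre   = {in(p5,t2)} ∪ {in(p3,t2), truck_at(t2,depot)}
          = {in(p3,t2), in(p5,t2), truck_at(t2,depot)}

== RESULT ==
["in(p3,t2)", "in(p5,t2)", "truck_at(t2,depot)"]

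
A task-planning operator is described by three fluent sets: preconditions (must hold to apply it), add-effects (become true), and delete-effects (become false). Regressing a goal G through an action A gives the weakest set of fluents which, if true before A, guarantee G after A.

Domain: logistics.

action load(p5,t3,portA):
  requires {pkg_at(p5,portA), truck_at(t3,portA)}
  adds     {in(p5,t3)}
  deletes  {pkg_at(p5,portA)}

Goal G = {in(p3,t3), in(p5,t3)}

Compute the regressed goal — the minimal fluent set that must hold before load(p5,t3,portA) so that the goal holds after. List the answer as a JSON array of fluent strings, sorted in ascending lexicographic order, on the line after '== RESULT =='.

Regress:
  G ∩ del = {}  (empty — regression defined)
  G \ add = {in(p3,t3), in(p5,t3)} \ {in(p5,t3)} = {in(p3,t3)}
  ∪ pre   = {in(p3,t3)} ∪ {pkg_at(p5,portA), truck_at(t3,portA)}
          = {in(p3,t3), pkg_at(p5,portA), truck_at(t3,portA)}

== RESULT ==
["in(p3,t3)", "pkg_at(p5,portA)", "truck_at(t3,portA)"]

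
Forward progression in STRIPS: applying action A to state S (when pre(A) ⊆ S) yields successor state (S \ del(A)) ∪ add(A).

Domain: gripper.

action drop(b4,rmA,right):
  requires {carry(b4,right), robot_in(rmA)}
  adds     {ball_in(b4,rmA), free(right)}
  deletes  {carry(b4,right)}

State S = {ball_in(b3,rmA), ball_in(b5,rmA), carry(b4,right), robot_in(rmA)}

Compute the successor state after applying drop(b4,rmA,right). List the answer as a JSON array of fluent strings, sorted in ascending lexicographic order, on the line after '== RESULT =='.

Compute (S \ del) ∪ add:
  pre ⊆ S: {carry(b4,right), robot_in(rmA)} ⊆ S  — applicable
  S \ del = {ball_in(b3,rmA), ball_in(b5,rmA), robot_in(rmA)}
  ∪ add   = {ball_in(b3,rmA), ball_in(b4,rmA), ball_in(b5,rmA), free(right), robot_in(rmA)}

== RESULT ==
["ball_in(b3,rmA)", "ball_in(b4,rmA)", "ball_in(b5,rmA)", "free(right)", "robot_in(rmA)"]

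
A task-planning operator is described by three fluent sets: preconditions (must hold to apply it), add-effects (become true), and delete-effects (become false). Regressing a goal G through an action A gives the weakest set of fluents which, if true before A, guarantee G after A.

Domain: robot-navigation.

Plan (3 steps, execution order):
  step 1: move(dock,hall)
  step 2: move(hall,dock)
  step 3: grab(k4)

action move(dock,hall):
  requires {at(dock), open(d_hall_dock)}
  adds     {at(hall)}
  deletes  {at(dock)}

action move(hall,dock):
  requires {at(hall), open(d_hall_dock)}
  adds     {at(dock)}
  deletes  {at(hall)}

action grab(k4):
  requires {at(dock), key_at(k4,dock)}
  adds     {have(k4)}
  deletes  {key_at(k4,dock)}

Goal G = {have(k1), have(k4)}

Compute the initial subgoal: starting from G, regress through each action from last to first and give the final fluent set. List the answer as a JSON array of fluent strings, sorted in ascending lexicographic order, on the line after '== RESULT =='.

Regress step by step:
  through step 3 (grab(k4)): drop {have(k4)}, keep {have(k1)}, require {at(dock), key_at(k4,dock)}
    → {at(dock), have(k1), key_at(k4,dock)}
  through step 2 (move(hall,dock)): drop {at(dock)}, keep {have(k1), key_at(k4,dock)}, require {at(hall), open(d_hall_dock)}
    → {at(hall), have(k1), key_at(k4,dock), open(d_hall_dock)}
  through step 1 (move(dock,hall)): drop {at(hall)}, keep {have(k1), key_at(k4,dock), open(d_hall_dock)}, require {at(dock), open(d_hall_dock)}
    → {at(dock), have(k1), key_at(k4,dock), open(d_hall_dock)}

== RESULT ==
["at(dock)", "have(k1)", "key_at(k4,dock)", "open(d_hall_dock)"]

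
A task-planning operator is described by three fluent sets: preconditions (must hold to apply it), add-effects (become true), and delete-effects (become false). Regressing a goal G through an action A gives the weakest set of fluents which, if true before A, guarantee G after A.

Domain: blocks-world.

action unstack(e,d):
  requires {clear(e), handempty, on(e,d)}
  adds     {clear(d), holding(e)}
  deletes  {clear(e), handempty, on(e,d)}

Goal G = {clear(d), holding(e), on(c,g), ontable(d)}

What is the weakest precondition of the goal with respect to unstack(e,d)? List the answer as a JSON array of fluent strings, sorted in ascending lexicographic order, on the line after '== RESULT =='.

Compute (G \ add) ∪ pre:
  G ∩ del = {}  (empty — regression defined)
  G \ add = {clear(d), holding(e), on(c,g), ontable(d)} \ {clear(d), holding(e)} = {on(c,g), ontable(d)}
  ∪ pre   = {on(c,g), ontable(d)} ∪ {clear(e), handempty, on(e,d)}
          = {clear(e), handempty, on(c,g), on(e,d), ontable(d)}

== RESULT ==
["clear(e)", "handempty", "on(c,g)", "on(e,d)", "ontable(d)"]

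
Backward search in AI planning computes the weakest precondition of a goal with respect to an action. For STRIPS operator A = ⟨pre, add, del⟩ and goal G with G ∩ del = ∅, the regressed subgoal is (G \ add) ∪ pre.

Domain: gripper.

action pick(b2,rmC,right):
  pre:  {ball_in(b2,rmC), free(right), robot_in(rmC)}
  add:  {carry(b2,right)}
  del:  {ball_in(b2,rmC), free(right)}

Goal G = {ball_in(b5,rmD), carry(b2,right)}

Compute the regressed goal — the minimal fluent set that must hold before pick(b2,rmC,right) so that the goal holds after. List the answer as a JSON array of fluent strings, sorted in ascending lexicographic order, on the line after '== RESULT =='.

Compute (G \ add) ∪ pre:
  G ∩ del = {}  (empty — regression defined)
  G \ add = {ball_in(b5,rmD), carry(b2,right)} \ {carry(b2,right)} = {ball_in(b5,rmD)}
  ∪ pre   = {ball_in(b5,rmD)} ∪ {ball_in(b2,rmC), free(right), robot_in(rmC)}
          = {ball_in(b2,rmC), ball_in(b5,rmD), free(right), robot_in(rmC)}

== RESULT ==
["ball_in(b2,rmC)", "ball_in(b5,rmD)", "free(right)", "robot_in(rmC)"]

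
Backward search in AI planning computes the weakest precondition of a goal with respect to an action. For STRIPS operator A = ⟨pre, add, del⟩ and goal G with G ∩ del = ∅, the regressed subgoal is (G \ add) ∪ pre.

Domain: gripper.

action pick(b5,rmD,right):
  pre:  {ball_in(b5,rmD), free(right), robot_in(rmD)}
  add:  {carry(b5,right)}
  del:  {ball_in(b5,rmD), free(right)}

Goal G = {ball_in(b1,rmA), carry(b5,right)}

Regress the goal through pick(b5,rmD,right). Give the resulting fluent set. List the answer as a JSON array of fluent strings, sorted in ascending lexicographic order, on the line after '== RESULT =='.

Regress:
  G ∩ del = {}  (empty — regression defined)
  G \ add = {ball_in(b1,rmA), carry(b5,right)} \ {carry(b5,right)} = {ball_in(b1,rmA)}
  ∪ pre   = {ball_in(b1,rmA)} ∪ {ball_in(b5,rmD), free(right), robot_in(rmD)}
          = {ball_in(b1,rmA), ball_in(b5,rmD), free(right), robot_in(rmD)}

== RESULT ==
["ball_in(b1,rmA)", "ball_in(b5,rmD)", "free(right)", "robot_in(rmD)"]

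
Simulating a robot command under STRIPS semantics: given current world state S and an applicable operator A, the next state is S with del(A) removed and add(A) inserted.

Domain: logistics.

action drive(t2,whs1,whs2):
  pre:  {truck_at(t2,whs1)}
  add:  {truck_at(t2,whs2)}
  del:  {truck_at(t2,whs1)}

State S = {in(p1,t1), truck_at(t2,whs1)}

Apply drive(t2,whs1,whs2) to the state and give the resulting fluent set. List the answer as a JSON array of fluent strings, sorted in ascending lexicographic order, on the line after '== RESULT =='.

Progress:
  pre ⊆ S: {truck_at(t2,whs1)} ⊆ S  — applicable
  S \ del = {in(p1,t1)}
  ∪ add   = {in(p1,t1), truck_at(t2,whs2)}

== RESULT ==
["in(p1,t1)", "truck_at(t2,whs2)"]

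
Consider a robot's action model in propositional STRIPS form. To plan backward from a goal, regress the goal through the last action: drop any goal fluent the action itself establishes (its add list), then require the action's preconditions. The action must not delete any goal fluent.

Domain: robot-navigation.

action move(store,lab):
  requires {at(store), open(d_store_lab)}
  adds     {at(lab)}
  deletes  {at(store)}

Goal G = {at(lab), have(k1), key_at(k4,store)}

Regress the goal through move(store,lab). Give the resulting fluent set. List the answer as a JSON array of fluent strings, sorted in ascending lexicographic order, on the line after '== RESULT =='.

Compute (G \ add) ∪ pre:
  G ∩ del = {}  (empty — regression defined)
  G \ add = {at(lab), have(k1), key_at(k4,store)} \ {at(lab)} = {have(k1), key_at(k4,store)}
  ∪ pre   = {have(k1), key_at(k4,store)} ∪ {at(store), open(d_store_lab)}
          = {at(store), have(k1), key_at(k4,store), open(d_store_lab)}

== RESULT ==
["at(store)", "have(k1)", "key_at(k4,store)", "open(d_store_lab)"]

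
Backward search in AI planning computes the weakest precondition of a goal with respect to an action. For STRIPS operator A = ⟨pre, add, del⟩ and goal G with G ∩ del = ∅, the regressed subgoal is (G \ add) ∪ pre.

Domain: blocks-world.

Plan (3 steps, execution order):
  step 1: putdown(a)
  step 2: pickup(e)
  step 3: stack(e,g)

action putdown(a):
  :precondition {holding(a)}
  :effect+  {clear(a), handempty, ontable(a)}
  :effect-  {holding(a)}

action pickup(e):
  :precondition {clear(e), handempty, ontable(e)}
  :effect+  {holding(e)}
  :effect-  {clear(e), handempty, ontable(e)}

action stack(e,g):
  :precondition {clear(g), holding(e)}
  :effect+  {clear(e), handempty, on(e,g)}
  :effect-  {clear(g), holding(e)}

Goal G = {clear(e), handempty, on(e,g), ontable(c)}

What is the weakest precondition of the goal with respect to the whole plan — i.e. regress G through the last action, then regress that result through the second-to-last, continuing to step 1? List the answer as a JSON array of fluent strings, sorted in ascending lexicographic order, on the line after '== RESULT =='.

Regress step by step:
  through step 3 (stack(e,g)): drop {clear(e), handempty, on(e,g)}, keep {ontable(c)}, require {clear(g), holding(e)}
    → {clear(g), holding(e), ontable(c)}
  through step 2 (pickup(e)): drop {holding(e)}, keep {clear(g), ontable(c)}, require {clear(e), handempty, ontable(e)}
    → {clear(e), clear(g), handempty, ontable(c), ontable(e)}
  through step 1 (putdown(a)): drop {handempty}, keep {clear(e), clear(g), ontable(c), ontable(e)}, require {holding(a)}
    → {clear(e), clear(g), holding(a), ontable(c), ontable(e)}

== RESULT ==
["clear(e)", "clear(g)", "holding(a)", "ontable(c)", "ontable(e)"]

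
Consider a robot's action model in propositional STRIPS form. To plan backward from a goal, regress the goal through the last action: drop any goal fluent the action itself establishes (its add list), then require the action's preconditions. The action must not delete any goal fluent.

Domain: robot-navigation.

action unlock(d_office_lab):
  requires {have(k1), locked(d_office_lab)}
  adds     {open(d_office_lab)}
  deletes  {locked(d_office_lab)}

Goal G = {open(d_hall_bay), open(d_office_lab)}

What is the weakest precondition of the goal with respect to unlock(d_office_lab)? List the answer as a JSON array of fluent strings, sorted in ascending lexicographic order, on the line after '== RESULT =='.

Regress:
  G ∩ del = {}  (empty — regression defined)
  G \ add = {open(d_hall_bay), open(d_office_lab)} \ {open(d_office_lab)} = {open(d_hall_bay)}
  ∪ pre   = {open(d_hall_bay)} ∪ {have(k1), locked(d_office_lab)}
          = {have(k1), locked(d_office_lab), open(d_hall_bay)}

== RESULT ==
["have(k1)", "locked(d_office_lab)", "open(d_hall_bay)"]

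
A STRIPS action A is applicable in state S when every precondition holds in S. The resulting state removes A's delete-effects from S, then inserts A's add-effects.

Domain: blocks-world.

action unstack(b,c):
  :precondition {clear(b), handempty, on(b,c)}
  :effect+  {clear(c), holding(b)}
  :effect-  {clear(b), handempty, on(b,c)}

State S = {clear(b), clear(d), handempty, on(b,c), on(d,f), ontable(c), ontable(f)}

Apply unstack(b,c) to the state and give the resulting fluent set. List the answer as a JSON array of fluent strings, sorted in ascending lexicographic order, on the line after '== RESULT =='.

Progress:
  pre ⊆ S: {clear(b), handempty, on(b,c)} ⊆ S  — applicable
  S \ del = {clear(d), on(d,f), ontable(c), ontable(f)}
  ∪ add   = {clear(c), clear(d), holding(b), on(d,f), ontable(c), ontable(f)}

== RESULT ==
["clear(c)", "clear(d)", "holding(b)", "on(d,f)", "ontable(c)", "ontable(f)"]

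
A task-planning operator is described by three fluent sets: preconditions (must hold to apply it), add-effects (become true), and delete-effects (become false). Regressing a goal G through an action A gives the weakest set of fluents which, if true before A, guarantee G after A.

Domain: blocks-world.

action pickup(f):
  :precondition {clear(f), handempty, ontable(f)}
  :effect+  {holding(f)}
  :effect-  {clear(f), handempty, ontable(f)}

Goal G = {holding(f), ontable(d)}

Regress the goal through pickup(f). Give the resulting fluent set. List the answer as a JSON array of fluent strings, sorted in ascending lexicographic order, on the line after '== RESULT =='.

Compute (G \ add) ∪ pre:
  G ∩ del = {}  (empty — regression defined)
  G \ add = {holding(f), ontable(d)} \ {holding(f)} = {ontable(d)}
  ∪ pre   = {ontable(d)} ∪ {clear(f), handempty, ontable(f)}
          = {clear(f), handempty, ontable(d), ontable(f)}

== RESULT ==
["clear(f)", "handempty", "ontable(d)", "ontable(f)"]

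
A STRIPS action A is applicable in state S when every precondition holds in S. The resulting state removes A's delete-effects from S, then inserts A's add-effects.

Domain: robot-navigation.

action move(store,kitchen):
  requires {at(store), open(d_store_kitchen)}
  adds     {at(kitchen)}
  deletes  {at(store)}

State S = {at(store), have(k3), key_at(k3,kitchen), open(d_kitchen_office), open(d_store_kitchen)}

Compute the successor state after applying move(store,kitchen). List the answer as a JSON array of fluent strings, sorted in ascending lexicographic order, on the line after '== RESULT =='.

Progress:
  pre ⊆ S: {at(store), open(d_store_kitchen)} ⊆ S  — applicable
  S \ del = {have(k3), key_at(k3,kitchen), open(d_kitchen_office), open(d_store_kitchen)}
  ∪ add   = {at(kitchen), have(k3), key_at(k3,kitchen), open(d_kitchen_office), open(d_store_kitchen)}

== RESULT ==
["at(kitchen)", "have(k3)", "key_at(k3,kitchen)", "open(d_kitchen_office)", "open(d_store_kitchen)"]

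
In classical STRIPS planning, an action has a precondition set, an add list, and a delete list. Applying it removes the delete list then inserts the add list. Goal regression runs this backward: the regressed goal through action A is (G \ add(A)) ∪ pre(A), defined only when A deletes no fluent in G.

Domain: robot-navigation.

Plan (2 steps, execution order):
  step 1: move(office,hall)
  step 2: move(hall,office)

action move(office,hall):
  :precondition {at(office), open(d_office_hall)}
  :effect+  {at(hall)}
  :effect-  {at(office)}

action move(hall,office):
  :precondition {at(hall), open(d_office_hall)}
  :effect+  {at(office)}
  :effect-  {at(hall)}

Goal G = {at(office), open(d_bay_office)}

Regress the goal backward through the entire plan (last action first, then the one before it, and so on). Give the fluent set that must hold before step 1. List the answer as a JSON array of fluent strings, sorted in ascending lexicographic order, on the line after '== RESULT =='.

Regress step by step:
  through step 2 (move(hall,office)): drop {at(office)}, keep {open(d_bay_office)}, require {at(hall), open(d_office_hall)}
    → {at(hall), open(d_bay_office), open(d_office_hall)}
  through step 1 (move(office,hall)): drop {at(hall)}, keep {open(d_bay_office), open(d_office_hall)}, require {at(office), open(d_office_hall)}
    → {at(office), open(d_bay_office), open(d_office_hall)}

== RESULT ==
["at(office)", "open(d_bay_office)", "open(d_office_hall)"]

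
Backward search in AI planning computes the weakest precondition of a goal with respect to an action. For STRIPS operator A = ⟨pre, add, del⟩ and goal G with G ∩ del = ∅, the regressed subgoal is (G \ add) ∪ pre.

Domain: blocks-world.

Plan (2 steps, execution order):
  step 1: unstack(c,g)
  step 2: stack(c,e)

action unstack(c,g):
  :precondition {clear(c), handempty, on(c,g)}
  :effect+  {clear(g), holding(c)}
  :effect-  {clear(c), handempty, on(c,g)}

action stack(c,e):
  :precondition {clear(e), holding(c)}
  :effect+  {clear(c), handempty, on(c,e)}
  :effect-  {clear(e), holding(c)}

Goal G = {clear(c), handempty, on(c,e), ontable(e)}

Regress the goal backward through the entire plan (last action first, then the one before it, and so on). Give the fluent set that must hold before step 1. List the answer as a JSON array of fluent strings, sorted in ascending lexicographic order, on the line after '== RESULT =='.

Regress step by step:
  through step 2 (stack(c,e)): drop {clear(c), handempty, on(c,e)}, keep {ontable(e)}, require {clear(e), holding(c)}
    → {clear(e), holding(c), ontable(e)}
  through step 1 (unstack(c,g)): drop {holding(c)}, keep {clear(e), ontable(e)}, require {clear(c), handempty, on(c,g)}
    → {clear(c), clear(e), handempty, on(c,g), ontable(e)}

== RESULT ==
["clear(c)", "clear(e)", "handempty", "on(c,g)", "ontable(e)"]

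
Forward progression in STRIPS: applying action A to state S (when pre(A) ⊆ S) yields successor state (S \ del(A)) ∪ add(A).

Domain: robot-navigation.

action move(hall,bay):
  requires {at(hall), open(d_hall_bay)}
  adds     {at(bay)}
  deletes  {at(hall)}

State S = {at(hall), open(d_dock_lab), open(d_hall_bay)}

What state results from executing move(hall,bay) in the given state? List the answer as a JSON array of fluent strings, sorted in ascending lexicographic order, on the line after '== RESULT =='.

Compute (S \ del) ∪ add:
  pre ⊆ S: {at(hall), open(d_hall_bay)} ⊆ S  — applicable
  S \ del = {open(d_dock_lab), open(d_hall_bay)}
  ∪ add   = {at(bay), open(d_dock_lab), open(d_hall_bay)}

== RESULT ==
["at(bay)", "open(d_dock_lab)", "open(d_hall_bay)"]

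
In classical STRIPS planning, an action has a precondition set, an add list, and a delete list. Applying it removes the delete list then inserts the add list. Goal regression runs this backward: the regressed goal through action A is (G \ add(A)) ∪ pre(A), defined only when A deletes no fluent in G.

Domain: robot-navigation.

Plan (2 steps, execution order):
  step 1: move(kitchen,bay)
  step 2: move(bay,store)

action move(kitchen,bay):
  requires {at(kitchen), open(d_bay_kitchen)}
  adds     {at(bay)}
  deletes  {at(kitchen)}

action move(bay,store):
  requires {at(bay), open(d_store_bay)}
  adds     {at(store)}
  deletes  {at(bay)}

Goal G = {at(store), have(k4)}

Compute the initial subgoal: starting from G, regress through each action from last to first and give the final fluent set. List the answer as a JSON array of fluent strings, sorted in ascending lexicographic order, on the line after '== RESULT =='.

Work backward from the goal:
  through step 2 (move(bay,store)): drop {at(store)}, keep {have(k4)}, require {at(bay), open(d_store_bay)}
    → {at(bay), have(k4), open(d_store_bay)}
  through step 1 (move(kitchen,bay)): drop {at(bay)}, keep {have(k4), open(d_store_bay)}, require {at(kitchen), open(d_bay_kitchen)}
    → {at(kitchen), have(k4), open(d_bay_kitchen), open(d_store_bay)}

== RESULT ==
["at(kitchen)", "have(k4)", "open(d_bay_kitchen)", "open(d_store_bay)"]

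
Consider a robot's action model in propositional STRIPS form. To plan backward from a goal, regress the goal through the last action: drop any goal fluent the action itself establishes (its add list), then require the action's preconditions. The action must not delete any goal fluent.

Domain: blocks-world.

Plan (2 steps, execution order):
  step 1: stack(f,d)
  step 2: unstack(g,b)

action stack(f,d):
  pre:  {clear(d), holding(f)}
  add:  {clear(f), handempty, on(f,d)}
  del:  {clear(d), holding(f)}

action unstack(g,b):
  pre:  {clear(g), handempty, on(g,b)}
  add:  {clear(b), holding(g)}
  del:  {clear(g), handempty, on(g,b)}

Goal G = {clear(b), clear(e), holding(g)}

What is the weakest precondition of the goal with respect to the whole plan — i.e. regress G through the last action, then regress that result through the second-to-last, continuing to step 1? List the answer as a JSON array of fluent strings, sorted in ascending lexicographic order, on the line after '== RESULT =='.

Regress step by step:
  through step 2 (unstack(g,b)): drop {clear(b), holding(g)}, keep {clear(e)}, require {clear(g), handempty, on(g,b)}
    → {clear(e), clear(g), handempty, on(g,b)}
  through step 1 (stack(f,d)): drop {handempty}, keep {clear(e), clear(g), on(g,b)}, require {clear(d), holding(f)}
    → {clear(d), clear(e), clear(g), holding(f), on(g,b)}

== RESULT ==
["clear(d)", "clear(e)", "clear(g)", "holding(f)", "on(g,b)"]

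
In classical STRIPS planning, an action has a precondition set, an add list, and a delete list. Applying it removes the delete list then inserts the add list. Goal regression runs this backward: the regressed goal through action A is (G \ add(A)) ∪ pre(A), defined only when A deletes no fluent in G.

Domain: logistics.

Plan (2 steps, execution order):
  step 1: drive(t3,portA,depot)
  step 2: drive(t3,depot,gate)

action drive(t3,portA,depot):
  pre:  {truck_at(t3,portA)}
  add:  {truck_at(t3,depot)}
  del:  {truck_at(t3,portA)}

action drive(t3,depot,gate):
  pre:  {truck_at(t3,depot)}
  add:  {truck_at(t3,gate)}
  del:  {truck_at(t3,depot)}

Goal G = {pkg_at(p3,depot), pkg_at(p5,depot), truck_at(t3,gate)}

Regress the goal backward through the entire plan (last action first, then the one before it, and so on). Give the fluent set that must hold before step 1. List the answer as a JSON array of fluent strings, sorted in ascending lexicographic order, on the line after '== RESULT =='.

Regress step by step:
  through step 2 (drive(t3,depot,gate)): drop {truck_at(t3,gate)}, keep {pkg_at(p3,depot), pkg_at(p5,depot)}, require {truck_at(t3,depot)}
    → {pkg_at(p3,depot), pkg_at(p5,depot), truck_at(t3,depot)}
  through step 1 (drive(t3,portA,depot)): drop {truck_at(t3,depot)}, keep {pkg_at(p3,depot), pkg_at(p5,depot)}, require {truck_at(t3,portA)}
    → {pkg_at(p3,depot), pkg_at(p5,depot), truck_at(t3,portA)}

== RESULT ==
["pkg_at(p3,depot)", "pkg_at(p5,depot)", "truck_at(t3,portA)"]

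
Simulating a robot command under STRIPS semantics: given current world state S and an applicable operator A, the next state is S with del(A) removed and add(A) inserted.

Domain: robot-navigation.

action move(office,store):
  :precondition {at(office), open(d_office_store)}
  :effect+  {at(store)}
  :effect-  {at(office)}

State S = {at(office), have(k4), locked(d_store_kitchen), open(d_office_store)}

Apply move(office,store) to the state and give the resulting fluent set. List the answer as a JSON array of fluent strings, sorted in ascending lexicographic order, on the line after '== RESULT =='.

Progress:
  pre ⊆ S: {at(office), open(d_office_store)} ⊆ S  — applicable
  S \ del = {have(k4), locked(d_store_kitchen), open(d_office_store)}
  ∪ add   = {at(store), have(k4), locked(d_store_kitchen), open(d_office_store)}

== RESULT ==
["at(store)", "have(k4)", "locked(d_store_kitchen)", "open(d_office_store)"]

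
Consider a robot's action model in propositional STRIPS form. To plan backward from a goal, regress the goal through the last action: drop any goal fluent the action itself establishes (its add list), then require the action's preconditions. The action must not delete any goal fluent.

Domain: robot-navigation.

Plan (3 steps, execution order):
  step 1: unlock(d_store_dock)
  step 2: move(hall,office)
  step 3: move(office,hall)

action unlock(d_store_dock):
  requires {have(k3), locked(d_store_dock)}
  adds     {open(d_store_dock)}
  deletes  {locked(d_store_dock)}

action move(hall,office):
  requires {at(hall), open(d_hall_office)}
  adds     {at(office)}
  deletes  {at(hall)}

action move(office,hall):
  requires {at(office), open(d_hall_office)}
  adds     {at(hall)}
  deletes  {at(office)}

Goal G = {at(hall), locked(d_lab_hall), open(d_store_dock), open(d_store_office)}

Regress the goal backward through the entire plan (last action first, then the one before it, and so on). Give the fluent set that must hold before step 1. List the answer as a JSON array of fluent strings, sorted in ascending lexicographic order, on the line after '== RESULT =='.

Work backward from the goal:
  through step 3 (move(office,hall)): drop {at(hall)}, keep {locked(d_lab_hall), open(d_store_dock), open(d_store_office)}, require {at(office), open(d_hall_office)}
    → {at(office), locked(d_lab_hall), open(d_hall_office), open(d_store_dock), open(d_store_office)}
  through step 2 (move(hall,office)): drop {at(office)}, keep {locked(d_lab_hall), open(d_hall_office), open(d_store_dock), open(d_store_office)}, require {at(hall), open(d_hall_office)}
    → {at(hall), locked(d_lab_hall), open(d_hall_office), open(d_store_dock), open(d_store_office)}
  through step 1 (unlock(d_store_dock)): drop {open(d_store_dock)}, keep {at(hall), locked(d_lab_hall), open(d_hall_office), open(d_store_office)}, require {have(k3), locked(d_store_dock)}
    → {at(hall), have(k3), locked(d_lab_hall), locked(d_store_dock), open(d_hall_office), open(d_store_office)}

== RESULT ==
["at(hall)", "have(k3)", "locked(d_lab_hall)", "locked(d_store_dock)", "open(d_hall_office)", "open(d_store_office)"]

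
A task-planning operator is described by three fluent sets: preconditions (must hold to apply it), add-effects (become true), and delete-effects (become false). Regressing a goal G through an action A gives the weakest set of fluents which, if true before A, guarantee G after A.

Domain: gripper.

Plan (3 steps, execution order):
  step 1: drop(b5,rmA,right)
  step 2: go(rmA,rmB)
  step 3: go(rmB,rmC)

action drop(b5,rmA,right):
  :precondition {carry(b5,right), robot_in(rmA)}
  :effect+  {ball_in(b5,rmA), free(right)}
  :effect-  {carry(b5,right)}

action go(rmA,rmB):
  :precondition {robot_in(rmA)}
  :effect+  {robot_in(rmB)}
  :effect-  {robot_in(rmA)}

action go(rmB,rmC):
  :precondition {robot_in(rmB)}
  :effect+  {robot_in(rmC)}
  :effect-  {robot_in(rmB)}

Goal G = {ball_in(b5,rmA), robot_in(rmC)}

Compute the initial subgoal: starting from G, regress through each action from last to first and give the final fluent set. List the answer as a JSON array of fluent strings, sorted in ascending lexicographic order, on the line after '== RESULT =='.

Regress step by step:
  through step 3 (go(rmB,rmC)): drop {robot_in(rmC)}, keep {ball_in(b5,rmA)}, require {robot_in(rmB)}
    → {ball_in(b5,rmA), robot_in(rmB)}
  through step 2 (go(rmA,rmB)): drop {robot_in(rmB)}, keep {ball_in(b5,rmA)}, require {robot_in(rmA)}
    → {ball_in(b5,rmA), robot_in(rmA)}
  through step 1 (drop(b5,rmA,right)): drop {ball_in(b5,rmA)}, keep {robot_in(rmA)}, require {carry(b5,right), robot_in(rmA)}
    → {carry(b5,right), robot_in(rmA)}

== RESULT ==
["carry(b5,right)", "robot_in(rmA)"]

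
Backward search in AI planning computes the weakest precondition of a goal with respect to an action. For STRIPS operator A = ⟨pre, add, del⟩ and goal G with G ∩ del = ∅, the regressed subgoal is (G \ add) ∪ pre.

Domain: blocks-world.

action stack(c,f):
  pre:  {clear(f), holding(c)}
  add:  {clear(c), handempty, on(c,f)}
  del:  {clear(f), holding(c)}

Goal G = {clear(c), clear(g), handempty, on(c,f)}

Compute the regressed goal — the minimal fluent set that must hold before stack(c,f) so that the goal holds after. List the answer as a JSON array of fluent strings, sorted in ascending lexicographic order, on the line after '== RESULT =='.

Regress:
  G ∩ del = {}  (empty — regression defined)
  G \ add = {clear(c), clear(g), handempty, on(c,f)} \ {clear(c), handempty, on(c,f)} = {clear(g)}
  ∪ pre   = {clear(g)} ∪ {clear(f), holding(c)}
          = {clear(f), clear(g), holding(c)}

== RESULT ==
["clear(f)", "clear(g)", "holding(c)"]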